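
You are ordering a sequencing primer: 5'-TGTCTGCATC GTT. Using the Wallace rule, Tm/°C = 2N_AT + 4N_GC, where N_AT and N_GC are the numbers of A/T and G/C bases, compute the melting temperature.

38°C

Scanning the sequence gives G=3, C=3, T=6, A=1.
AT pairs contribute 7, GC pairs contribute 6.
Tm = 4·6 + 2·7 = 24 + 14 = 38°C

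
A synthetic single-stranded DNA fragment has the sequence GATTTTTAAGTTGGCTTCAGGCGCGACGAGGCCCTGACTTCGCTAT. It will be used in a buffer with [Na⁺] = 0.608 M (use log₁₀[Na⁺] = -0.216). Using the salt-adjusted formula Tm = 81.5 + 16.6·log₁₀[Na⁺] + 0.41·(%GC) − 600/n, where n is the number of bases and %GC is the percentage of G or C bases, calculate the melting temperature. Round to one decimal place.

86.3°C

Length n = 46. Base counts: T=14, C=11, G=13, A=8
G+C = 24, so %GC = 24/46 × 100 = 52.174%
Salt term: 16.6 × (-0.216) = -3.586
GC term: 0.41 × 52.174 = 21.391; length term: −600/46 = −13.043
Tm = 81.5 + (-3.586) + 21.391 − 13.043 = 86.262 → 86.3°C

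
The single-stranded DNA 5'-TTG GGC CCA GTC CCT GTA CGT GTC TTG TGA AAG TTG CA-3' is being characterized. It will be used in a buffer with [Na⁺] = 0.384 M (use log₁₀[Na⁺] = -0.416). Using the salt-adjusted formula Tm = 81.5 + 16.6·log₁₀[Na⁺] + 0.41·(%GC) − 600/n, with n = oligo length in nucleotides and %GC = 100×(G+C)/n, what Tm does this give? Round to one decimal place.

Length n = 38. Base counts: G=11, T=12, A=6, C=9
G+C = 20, so %GC = 20/38 × 100 = 52.632%
Salt term: 16.6 × (-0.416) = -6.906
GC term: 0.41 × 52.632 = 21.579; length term: −600/38 = −15.789
Tm = 81.5 + (-6.906) + 21.579 − 15.789 = 80.384 → 80.4°C

80.4°C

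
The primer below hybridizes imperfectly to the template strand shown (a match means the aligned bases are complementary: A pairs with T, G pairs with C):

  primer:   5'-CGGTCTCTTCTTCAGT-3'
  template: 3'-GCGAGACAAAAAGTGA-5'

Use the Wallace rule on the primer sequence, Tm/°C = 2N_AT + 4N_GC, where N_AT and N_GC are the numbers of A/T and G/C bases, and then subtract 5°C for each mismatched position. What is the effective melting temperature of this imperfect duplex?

28°C

Primer base counts: A=1, T=7, G=3, C=5 → A+T=8, G+C=8
Perfect-match Tm = 2(8) + 4(8) = 16 + 32 = 48°C
Mismatches (positions where the bases are not complementary): 4 (at positions 3, 7, 10, 15)
Effective Tm = 48 − 4×5 = 48 − 20 = 28°C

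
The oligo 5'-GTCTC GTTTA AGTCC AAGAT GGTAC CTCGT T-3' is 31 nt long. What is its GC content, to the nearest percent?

Base counts: A=6, C=7, G=7, T=11
G+C = 7 + 7 = 14 out of 31 bases
%GC = 14/31 × 100 = 45.16% ≈ 45%

45%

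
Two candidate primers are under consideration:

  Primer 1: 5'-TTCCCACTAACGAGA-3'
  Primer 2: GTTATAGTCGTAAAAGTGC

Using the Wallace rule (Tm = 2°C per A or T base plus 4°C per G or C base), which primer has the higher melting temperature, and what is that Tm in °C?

Primer 2, 52°C

Primer 1: A+T=8, G+C=7 → Tm = 2(8)+4(7) = 44°C
Primer 2: A+T=12, G+C=7 → Tm = 2(12)+4(7) = 52°C
44°C vs 52°C → primer 2 is higher.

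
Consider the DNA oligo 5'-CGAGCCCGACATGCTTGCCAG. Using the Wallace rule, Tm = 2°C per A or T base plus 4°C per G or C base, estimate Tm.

70°C

Scanning the sequence gives G=6, A=4, C=8, T=3.
So N_AT = 7 and N_GC = 14.
Tm = 2(7) + 4(14) = 14 + 56 = 70°C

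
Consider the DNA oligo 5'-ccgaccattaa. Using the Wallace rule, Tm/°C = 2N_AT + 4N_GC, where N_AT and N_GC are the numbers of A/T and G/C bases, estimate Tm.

T=2, G=1, A=4, C=4
AT pairs contribute 6, GC pairs contribute 5.
Tm = 2×6 + 4×5 = 32°C

32°C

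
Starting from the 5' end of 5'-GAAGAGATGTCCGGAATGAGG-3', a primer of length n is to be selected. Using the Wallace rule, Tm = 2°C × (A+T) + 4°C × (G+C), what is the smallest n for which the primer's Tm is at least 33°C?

n = 12

First 11 bases: GAAGAGATGTC → Tm = 32°C (< 33°C)
First 12 bases: GAAGAGATGTCC → Tm = 36°C (≥ 33°C)
Each additional base adds 2°C (A/T) or 4°C (G/C), so Tm is non-decreasing in n; n = 12 is the first length to reach 33°C.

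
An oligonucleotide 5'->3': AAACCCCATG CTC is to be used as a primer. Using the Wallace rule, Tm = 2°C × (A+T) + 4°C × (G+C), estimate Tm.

Base counts: G=1, T=2, A=4, C=6
AT pairs contribute 6, GC pairs contribute 7.
Tm = 4·7 + 2·6 = 28 + 12 = 40°C

40°C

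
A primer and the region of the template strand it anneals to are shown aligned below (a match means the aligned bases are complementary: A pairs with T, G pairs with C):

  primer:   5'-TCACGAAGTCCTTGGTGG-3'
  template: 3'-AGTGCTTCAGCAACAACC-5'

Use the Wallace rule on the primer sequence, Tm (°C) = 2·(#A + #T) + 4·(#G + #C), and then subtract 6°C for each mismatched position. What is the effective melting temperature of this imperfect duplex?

Primer base counts: A=3, T=5, G=6, C=4 → A+T=8, G+C=10
Perfect-match Tm = 2(8) + 4(10) = 16 + 40 = 56°C
Mismatches (positions where the bases are not complementary): 2 (at positions 11, 15)
Effective Tm = 56 − 2×6 = 56 − 12 = 44°C

44°C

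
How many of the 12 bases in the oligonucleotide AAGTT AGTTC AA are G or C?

C=1, G=2, T=4, A=5
G+C = 2 + 1 = 3

3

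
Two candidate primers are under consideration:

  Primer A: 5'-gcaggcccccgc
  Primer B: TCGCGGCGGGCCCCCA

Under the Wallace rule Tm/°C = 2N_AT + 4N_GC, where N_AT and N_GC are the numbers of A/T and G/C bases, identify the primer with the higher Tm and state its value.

Primer B, 60°C

Primer A: A+T=1, G+C=11 → Tm = 2(1)+4(11) = 46°C
Primer B: A+T=2, G+C=14 → Tm = 2(2)+4(14) = 60°C
46°C vs 60°C → primer B is higher.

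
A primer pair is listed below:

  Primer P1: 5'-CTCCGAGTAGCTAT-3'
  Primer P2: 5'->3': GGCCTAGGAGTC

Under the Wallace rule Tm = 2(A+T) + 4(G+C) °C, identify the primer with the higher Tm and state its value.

Primer P1, 42°C

Primer P1: A+T=7, G+C=7 → Tm = 2(7)+4(7) = 42°C
Primer P2: A+T=4, G+C=8 → Tm = 2(4)+4(8) = 40°C
42°C vs 40°C → primer P1 is higher.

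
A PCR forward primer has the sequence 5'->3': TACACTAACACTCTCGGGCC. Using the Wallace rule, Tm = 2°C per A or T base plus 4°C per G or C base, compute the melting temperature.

62°C

Scanning the sequence gives A=5, G=3, T=4, C=8.
So N_AT = 9 and N_GC = 11.
Tm = 2(9) + 4(11) = 18 + 44 = 62°C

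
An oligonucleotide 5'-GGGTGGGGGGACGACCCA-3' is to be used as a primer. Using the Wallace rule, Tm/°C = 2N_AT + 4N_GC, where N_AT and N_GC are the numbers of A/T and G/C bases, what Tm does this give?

Counting bases: C=4, T=1, G=10, A=3
A+T = 4, G+C = 14
Tm = 2×4 + 4×14 = 64°C

64°C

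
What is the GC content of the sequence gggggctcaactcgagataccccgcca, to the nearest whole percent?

67%

Scanning the sequence gives G=8, C=10, A=6, T=3.
G+C = 8 + 10 = 18 out of 27 bases
%GC = 18/27 × 100 = 66.67% ≈ 67%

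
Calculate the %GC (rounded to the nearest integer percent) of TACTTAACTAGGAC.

A=5, C=3, G=2, T=4
G+C = 2 + 3 = 5 out of 14 bases
%GC = 5/14 × 100 = 35.71% ≈ 36%

36%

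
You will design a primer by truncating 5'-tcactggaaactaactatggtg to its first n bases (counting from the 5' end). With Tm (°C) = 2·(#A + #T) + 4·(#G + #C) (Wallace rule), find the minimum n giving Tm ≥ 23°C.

First 7 bases: TCACTGG → Tm = 22°C (< 23°C)
First 8 bases: TCACTGGA → Tm = 24°C (≥ 23°C)
Since every base adds ≥2°C, Tm only increases with n, so the threshold is first crossed at n = 8.

n = 8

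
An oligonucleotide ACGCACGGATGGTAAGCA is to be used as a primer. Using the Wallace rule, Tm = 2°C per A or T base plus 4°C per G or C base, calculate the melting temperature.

Base counts: C=4, G=6, T=2, A=6
AT pairs contribute 8, GC pairs contribute 10.
Tm = 4·10 + 2·8 = 40 + 16 = 56°C

56°C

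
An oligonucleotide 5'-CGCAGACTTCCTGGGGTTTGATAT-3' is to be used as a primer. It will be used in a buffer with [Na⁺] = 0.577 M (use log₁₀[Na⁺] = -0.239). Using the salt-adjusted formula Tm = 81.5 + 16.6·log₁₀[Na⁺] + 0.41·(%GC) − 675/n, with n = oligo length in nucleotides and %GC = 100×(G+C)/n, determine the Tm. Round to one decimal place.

Length n = 24. Scanning the sequence gives A=4, T=8, G=7, C=5.
G+C = 12, so %GC = 12/24 × 100 = 50%
Salt term: 16.6 × (-0.239) = -3.967
GC term: 0.41 × 50 = 20.5; length term: −675/24 = −28.125
Tm = 81.5 + (-3.967) + 20.5 − 28.125 = 69.908 → 69.9°C

69.9°C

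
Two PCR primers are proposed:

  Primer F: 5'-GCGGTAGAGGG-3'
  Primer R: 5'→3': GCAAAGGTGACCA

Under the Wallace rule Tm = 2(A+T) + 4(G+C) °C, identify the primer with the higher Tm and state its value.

Primer F: A+T=3, G+C=8 → Tm = 2(3)+4(8) = 38°C
Primer R: A+T=6, G+C=7 → Tm = 2(6)+4(7) = 40°C
38°C vs 40°C → primer R is higher.

Primer R, 40°C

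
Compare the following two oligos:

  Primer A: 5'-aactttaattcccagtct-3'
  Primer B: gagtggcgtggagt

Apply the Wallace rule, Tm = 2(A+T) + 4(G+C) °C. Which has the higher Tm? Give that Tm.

Primer A, 48°C

Primer A: A+T=12, G+C=6 → Tm = 2(12)+4(6) = 48°C
Primer B: A+T=5, G+C=9 → Tm = 2(5)+4(9) = 46°C
48°C vs 46°C → primer A is higher.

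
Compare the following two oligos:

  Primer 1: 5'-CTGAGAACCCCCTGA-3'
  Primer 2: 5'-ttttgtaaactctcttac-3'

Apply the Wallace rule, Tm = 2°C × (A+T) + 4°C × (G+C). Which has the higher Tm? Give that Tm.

Primer 1: A+T=6, G+C=9 → Tm = 2(6)+4(9) = 48°C
Primer 2: A+T=13, G+C=5 → Tm = 2(13)+4(5) = 46°C
48°C vs 46°C → primer 1 is higher.

Primer 1, 48°C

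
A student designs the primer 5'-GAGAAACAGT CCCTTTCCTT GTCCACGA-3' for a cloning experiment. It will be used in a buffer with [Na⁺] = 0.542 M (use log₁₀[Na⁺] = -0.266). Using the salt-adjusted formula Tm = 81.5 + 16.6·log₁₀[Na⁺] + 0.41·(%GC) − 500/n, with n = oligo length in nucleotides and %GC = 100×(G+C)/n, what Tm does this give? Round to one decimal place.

Length n = 28. Scanning the sequence gives A=7, C=9, G=5, T=7.
G+C = 14, so %GC = 14/28 × 100 = 50%
Salt term: 16.6 × (-0.266) = -4.416
GC term: 0.41 × 50 = 20.5; length term: −500/28 = −17.857
Tm = 81.5 + (-4.416) + 20.5 − 17.857 = 79.727 → 79.7°C

79.7°C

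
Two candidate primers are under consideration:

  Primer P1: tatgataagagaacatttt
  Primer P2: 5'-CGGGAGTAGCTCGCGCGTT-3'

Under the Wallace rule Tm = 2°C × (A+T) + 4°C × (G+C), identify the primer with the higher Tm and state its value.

Primer P1: A+T=15, G+C=4 → Tm = 2(15)+4(4) = 46°C
Primer P2: A+T=6, G+C=13 → Tm = 2(6)+4(13) = 64°C
46°C vs 64°C → primer P2 is higher.

Primer P2, 64°C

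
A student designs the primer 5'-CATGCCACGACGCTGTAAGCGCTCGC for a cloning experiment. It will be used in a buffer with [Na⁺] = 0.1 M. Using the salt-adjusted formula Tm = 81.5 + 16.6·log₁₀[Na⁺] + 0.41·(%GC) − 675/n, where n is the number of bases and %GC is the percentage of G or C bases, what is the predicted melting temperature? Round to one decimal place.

65.7°C

Length n = 26. A=5, C=10, T=4, G=7
G+C = 17, so %GC = 17/26 × 100 = 65.385%
Salt term: 16.6 × (-1) = -16.6
GC term: 0.41 × 65.385 = 26.808; length term: −675/26 = −25.962
Tm = 81.5 + (-16.6) + 26.808 − 25.962 = 65.746 → 65.7°C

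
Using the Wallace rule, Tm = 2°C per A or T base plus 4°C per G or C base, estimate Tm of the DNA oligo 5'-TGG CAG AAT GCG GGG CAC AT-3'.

Scanning the sequence gives T=3, C=4, G=8, A=5.
AT pairs contribute 8, GC pairs contribute 12.
Tm = 4·12 + 2·8 = 48 + 16 = 64°C

64°C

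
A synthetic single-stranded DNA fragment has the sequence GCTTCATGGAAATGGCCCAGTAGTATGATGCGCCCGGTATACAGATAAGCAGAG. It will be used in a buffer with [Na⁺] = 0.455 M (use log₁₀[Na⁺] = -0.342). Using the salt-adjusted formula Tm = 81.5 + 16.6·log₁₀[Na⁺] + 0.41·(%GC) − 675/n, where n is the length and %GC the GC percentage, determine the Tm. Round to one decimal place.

Length n = 54. C=11, G=16, T=11, A=16
G+C = 27, so %GC = 27/54 × 100 = 50%
Salt term: 16.6 × (-0.342) = -5.677
GC term: 0.41 × 50 = 20.5; length term: −675/54 = −12.5
Tm = 81.5 + (-5.677) + 20.5 − 12.5 = 83.823 → 83.8°C

83.8°C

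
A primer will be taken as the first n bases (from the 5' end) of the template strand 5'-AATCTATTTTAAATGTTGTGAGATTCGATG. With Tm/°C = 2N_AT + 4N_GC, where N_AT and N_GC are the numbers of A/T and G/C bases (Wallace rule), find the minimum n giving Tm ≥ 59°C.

n = 25

First 24 bases: AATCTATTTTAAATGTTGTGAGAT → Tm = 58°C (< 59°C)
First 25 bases: AATCTATTTTAAATGTTGTGAGATT → Tm = 60°C (≥ 59°C)
Since every base adds ≥2°C, Tm only increases with n, so the threshold is first crossed at n = 25.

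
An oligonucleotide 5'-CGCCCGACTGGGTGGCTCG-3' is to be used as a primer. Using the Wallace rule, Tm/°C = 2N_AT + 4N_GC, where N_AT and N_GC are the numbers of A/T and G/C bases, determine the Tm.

Base counts: A=1, G=8, C=7, T=3
So N_AT = 4 and N_GC = 15.
Tm = 2(4) + 4(15) = 8 + 60 = 68°C

68°C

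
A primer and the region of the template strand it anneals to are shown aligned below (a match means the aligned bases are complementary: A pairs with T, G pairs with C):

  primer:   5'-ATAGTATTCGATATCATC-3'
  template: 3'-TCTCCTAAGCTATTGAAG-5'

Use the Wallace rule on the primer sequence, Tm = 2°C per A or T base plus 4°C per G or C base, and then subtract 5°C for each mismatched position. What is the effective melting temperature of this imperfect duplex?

Primer base counts: A=6, T=7, G=2, C=3 → A+T=13, G+C=5
Perfect-match Tm = 2(13) + 4(5) = 26 + 20 = 46°C
Mismatches (positions where the bases are not complementary): 4 (at positions 2, 5, 14, 16)
Effective Tm = 46 − 4×5 = 46 − 20 = 26°C

26°C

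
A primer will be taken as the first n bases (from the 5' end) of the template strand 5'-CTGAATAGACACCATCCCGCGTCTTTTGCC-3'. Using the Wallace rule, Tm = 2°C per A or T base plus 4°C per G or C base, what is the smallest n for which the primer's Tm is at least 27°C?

First 9 bases: CTGAATAGA → Tm = 24°C (< 27°C)
First 10 bases: CTGAATAGAC → Tm = 28°C (≥ 27°C)
Since every base adds ≥2°C, Tm only increases with n, so the threshold is first crossed at n = 10.

n = 10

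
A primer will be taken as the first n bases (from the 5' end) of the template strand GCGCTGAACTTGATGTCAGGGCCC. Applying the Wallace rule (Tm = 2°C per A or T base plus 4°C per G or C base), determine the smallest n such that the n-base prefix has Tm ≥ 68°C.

First 21 bases: GCGCTGAACTTGATGTCAGGG → Tm = 66°C (< 68°C)
First 22 bases: GCGCTGAACTTGATGTCAGGGC → Tm = 70°C (≥ 68°C)
Each additional base adds 2°C (A/T) or 4°C (G/C), so Tm is non-decreasing in n; n = 22 is the first length to reach 68°C.

n = 22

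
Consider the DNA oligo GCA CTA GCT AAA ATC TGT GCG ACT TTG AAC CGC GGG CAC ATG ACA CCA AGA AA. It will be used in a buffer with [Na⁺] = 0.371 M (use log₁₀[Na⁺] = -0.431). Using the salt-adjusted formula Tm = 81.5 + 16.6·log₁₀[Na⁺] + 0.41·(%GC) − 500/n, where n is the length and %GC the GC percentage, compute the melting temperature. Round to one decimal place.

Length n = 53. Counting bases: T=9, C=14, A=18, G=12
G+C = 26, so %GC = 26/53 × 100 = 49.057%
Salt term: 16.6 × (-0.431) = -7.155
GC term: 0.41 × 49.057 = 20.113; length term: −500/53 = −9.434
Tm = 81.5 + (-7.155) + 20.113 − 9.434 = 85.024 → 85.0°C

85.0°C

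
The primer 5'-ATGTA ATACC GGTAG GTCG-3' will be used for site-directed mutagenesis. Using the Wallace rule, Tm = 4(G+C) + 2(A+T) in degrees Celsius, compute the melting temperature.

56°C

A=5, G=6, C=3, T=5
A+T = 10, G+C = 9
Tm = 2(10) + 4(9) = 20 + 36 = 56°C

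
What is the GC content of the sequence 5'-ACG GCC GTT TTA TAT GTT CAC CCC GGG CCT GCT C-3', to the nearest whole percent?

T=10, C=12, A=4, G=8
G+C = 8 + 12 = 20 out of 34 bases
%GC = 20/34 × 100 = 58.82% ≈ 59%

59%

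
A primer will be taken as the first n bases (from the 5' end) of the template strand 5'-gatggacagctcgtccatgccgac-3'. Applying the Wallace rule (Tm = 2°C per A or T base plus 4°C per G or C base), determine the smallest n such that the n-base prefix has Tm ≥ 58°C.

First 18 bases: GATGGACAGCTCGTCCAT → Tm = 56°C (< 58°C)
First 19 bases: GATGGACAGCTCGTCCATG → Tm = 60°C (≥ 58°C)
Each additional base adds 2°C (A/T) or 4°C (G/C), so Tm is non-decreasing in n; n = 19 is the first length to reach 58°C.

n = 19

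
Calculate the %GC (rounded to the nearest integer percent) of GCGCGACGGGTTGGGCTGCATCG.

A=2, C=6, T=4, G=11
G+C = 11 + 6 = 17 out of 23 bases
%GC = 17/23 × 100 = 73.91% ≈ 74%

74%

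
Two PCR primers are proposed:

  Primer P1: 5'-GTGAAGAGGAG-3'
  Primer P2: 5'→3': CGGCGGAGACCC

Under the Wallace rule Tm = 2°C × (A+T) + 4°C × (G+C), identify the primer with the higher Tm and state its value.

Primer P2, 44°C

Primer P1: A+T=5, G+C=6 → Tm = 2(5)+4(6) = 34°C
Primer P2: A+T=2, G+C=10 → Tm = 2(2)+4(10) = 44°C
34°C vs 44°C → primer P2 is higher.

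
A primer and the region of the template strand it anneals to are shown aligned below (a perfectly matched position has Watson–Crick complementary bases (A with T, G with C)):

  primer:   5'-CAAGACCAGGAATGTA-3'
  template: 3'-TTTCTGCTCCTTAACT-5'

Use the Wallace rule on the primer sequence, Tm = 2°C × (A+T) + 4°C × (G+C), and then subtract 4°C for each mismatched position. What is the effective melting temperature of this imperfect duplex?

30°C

Primer base counts: A=7, T=2, G=4, C=3 → A+T=9, G+C=7
Perfect-match Tm = 2(9) + 4(7) = 18 + 28 = 46°C
Mismatches (positions where the bases are not complementary): 4 (at positions 1, 7, 14, 15)
Effective Tm = 46 − 4×4 = 46 − 16 = 30°C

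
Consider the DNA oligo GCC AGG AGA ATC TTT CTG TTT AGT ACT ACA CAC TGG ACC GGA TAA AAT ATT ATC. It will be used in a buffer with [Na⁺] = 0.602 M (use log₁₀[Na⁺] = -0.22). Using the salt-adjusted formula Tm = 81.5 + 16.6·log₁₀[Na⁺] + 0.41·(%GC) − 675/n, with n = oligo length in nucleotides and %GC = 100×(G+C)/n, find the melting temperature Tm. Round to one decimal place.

81.3°C

Length n = 54. Scanning the sequence gives G=10, A=17, T=16, C=11.
G+C = 21, so %GC = 21/54 × 100 = 38.889%
Salt term: 16.6 × (-0.22) = -3.652
GC term: 0.41 × 38.889 = 15.944; length term: −675/54 = −12.5
Tm = 81.5 + (-3.652) + 15.944 − 12.5 = 81.292 → 81.3°C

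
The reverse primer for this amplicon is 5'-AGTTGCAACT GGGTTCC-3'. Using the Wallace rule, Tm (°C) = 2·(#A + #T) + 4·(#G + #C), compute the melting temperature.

52°C

Counting bases: C=4, G=5, T=5, A=3
A+T = 8, G+C = 9
Tm = 4·9 + 2·8 = 36 + 16 = 52°C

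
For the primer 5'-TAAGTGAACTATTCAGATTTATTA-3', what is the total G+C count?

Scanning the sequence gives C=2, T=10, G=3, A=9.
Total G or C: 3 + 2 = 5

5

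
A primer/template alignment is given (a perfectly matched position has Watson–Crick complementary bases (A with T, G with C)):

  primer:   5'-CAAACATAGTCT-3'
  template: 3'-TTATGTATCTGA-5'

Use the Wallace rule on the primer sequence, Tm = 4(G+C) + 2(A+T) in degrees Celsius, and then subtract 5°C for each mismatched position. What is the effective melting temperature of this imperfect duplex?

17°C

Primer base counts: A=5, T=3, G=1, C=3 → A+T=8, G+C=4
Perfect-match Tm = 2(8) + 4(4) = 16 + 16 = 32°C
Mismatches (positions where the bases are not complementary): 3 (at positions 1, 3, 10)
Effective Tm = 32 − 3×5 = 32 − 15 = 17°C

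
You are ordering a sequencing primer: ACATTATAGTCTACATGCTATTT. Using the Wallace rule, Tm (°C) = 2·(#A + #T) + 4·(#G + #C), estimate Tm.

58°C

Base counts: A=7, G=2, T=10, C=4
So N_AT = 17 and N_GC = 6.
Tm = 4·6 + 2·17 = 24 + 34 = 58°C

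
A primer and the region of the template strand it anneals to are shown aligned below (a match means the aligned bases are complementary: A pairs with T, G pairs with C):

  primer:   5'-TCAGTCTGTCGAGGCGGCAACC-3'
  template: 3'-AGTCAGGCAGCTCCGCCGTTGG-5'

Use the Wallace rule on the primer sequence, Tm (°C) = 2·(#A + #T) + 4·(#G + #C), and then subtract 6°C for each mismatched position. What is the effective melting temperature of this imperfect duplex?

66°C

Primer base counts: A=4, T=4, G=7, C=7 → A+T=8, G+C=14
Perfect-match Tm = 2(8) + 4(14) = 16 + 56 = 72°C
Mismatches (positions where the bases are not complementary): 1 (at position 7)
Effective Tm = 72 − 1×6 = 72 − 6 = 66°C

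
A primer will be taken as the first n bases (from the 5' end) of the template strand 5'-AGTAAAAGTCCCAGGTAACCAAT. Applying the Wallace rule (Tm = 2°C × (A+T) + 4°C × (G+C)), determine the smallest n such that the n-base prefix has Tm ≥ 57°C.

First 19 bases: AGTAAAAGTCCCAGGTAAC → Tm = 54°C (< 57°C)
First 20 bases: AGTAAAAGTCCCAGGTAACC → Tm = 58°C (≥ 57°C)
Since every base adds ≥2°C, Tm only increases with n, so the threshold is first crossed at n = 20.

n = 20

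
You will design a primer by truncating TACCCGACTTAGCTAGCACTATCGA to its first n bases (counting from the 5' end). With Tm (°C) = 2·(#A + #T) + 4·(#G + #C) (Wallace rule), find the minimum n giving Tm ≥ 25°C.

n = 8

First 7 bases: TACCCGA → Tm = 22°C (< 25°C)
First 8 bases: TACCCGAC → Tm = 26°C (≥ 25°C)
Each additional base adds 2°C (A/T) or 4°C (G/C), so Tm is non-decreasing in n; n = 8 is the first length to reach 25°C.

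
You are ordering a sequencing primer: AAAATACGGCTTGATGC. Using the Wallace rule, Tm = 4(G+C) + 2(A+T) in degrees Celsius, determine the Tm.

48°C

G=4, C=3, T=4, A=6
AT pairs contribute 10, GC pairs contribute 7.
Tm = 2×10 + 4×7 = 48°C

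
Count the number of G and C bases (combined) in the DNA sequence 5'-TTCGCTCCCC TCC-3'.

9

Base counts: A=0, T=4, G=1, C=8
Total G or C: 1 + 8 = 9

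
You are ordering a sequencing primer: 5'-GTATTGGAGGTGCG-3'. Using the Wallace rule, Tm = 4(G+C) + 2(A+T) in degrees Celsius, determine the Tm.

Base counts: C=1, A=2, G=7, T=4
So N_AT = 6 and N_GC = 8.
Tm = 4·8 + 2·6 = 32 + 12 = 44°C

44°C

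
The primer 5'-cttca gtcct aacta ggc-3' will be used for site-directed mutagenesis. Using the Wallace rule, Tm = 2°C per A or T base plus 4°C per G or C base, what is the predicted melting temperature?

54°C

T=5, G=3, A=4, C=6
A+T = 9, G+C = 9
Tm = 4·9 + 2·9 = 36 + 18 = 54°C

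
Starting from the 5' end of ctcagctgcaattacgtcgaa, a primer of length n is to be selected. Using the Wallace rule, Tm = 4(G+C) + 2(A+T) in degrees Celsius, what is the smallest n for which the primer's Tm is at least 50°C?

n = 17

First 16 bases: CTCAGCTGCAATTACG → Tm = 48°C (< 50°C)
First 17 bases: CTCAGCTGCAATTACGT → Tm = 50°C (≥ 50°C)
Each additional base adds 2°C (A/T) or 4°C (G/C), so Tm is non-decreasing in n; n = 17 is the first length to reach 50°C.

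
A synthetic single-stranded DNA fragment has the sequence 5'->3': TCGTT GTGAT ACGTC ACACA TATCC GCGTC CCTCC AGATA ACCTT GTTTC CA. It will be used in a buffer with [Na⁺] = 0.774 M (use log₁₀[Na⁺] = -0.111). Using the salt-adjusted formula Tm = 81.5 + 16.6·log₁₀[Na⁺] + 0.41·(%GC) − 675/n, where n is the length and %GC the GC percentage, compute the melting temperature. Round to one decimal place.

Length n = 52. Scanning the sequence gives C=17, A=11, T=16, G=8.
G+C = 25, so %GC = 25/52 × 100 = 48.077%
Salt term: 16.6 × (-0.111) = -1.843
GC term: 0.41 × 48.077 = 19.712; length term: −675/52 = −12.981
Tm = 81.5 + (-1.843) + 19.712 − 12.981 = 86.388 → 86.4°C

86.4°C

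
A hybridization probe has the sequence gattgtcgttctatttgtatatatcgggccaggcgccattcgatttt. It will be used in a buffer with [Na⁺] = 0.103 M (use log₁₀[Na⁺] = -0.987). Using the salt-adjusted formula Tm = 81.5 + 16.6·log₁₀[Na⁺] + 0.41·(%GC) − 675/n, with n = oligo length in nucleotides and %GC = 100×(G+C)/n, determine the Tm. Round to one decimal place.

68.2°C

Length n = 47. Base counts: C=9, A=8, G=11, T=19
G+C = 20, so %GC = 20/47 × 100 = 42.553%
Salt term: 16.6 × (-0.987) = -16.384
GC term: 0.41 × 42.553 = 17.447; length term: −675/47 = −14.362
Tm = 81.5 + (-16.384) + 17.447 − 14.362 = 68.201 → 68.2°C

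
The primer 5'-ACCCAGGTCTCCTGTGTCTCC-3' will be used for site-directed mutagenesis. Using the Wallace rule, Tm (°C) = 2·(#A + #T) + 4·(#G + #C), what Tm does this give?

68°C

T=6, C=9, A=2, G=4
A+T = 8, G+C = 13
Tm = 2(8) + 4(13) = 16 + 52 = 68°C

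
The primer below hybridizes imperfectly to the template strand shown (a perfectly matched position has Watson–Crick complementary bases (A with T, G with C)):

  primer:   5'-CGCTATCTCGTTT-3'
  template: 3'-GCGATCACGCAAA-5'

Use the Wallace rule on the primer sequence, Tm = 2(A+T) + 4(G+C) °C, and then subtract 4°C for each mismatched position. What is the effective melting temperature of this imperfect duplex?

26°C

Primer base counts: A=1, T=6, G=2, C=4 → A+T=7, G+C=6
Perfect-match Tm = 2(7) + 4(6) = 14 + 24 = 38°C
Mismatches (positions where the bases are not complementary): 3 (at positions 6, 7, 8)
Effective Tm = 38 − 3×4 = 38 − 12 = 26°C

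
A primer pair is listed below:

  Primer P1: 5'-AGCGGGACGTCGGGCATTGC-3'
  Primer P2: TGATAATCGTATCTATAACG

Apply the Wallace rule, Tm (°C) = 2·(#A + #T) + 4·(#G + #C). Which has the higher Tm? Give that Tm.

Primer P1, 68°C

Primer P1: A+T=6, G+C=14 → Tm = 2(6)+4(14) = 68°C
Primer P2: A+T=14, G+C=6 → Tm = 2(14)+4(6) = 52°C
68°C vs 52°C → primer P1 is higher.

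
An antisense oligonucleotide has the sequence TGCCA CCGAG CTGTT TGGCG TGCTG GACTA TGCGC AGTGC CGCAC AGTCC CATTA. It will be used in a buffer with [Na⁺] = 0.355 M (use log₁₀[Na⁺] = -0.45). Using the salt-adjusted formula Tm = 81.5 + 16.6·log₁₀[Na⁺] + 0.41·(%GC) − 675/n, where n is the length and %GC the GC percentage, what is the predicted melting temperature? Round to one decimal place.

86.4°C

Length n = 55. Counting bases: C=17, A=9, G=16, T=13
G+C = 33, so %GC = 33/55 × 100 = 60%
Salt term: 16.6 × (-0.45) = -7.47
GC term: 0.41 × 60 = 24.6; length term: −675/55 = −12.273
Tm = 81.5 + (-7.47) + 24.6 − 12.273 = 86.357 → 86.4°C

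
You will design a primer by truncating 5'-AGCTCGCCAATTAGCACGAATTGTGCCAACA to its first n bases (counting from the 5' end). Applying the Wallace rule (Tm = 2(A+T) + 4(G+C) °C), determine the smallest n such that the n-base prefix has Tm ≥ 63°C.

First 21 bases: AGCTCGCCAATTAGCACGAAT → Tm = 62°C (< 63°C)
First 22 bases: AGCTCGCCAATTAGCACGAATT → Tm = 64°C (≥ 63°C)
Since every base adds ≥2°C, Tm only increases with n, so the threshold is first crossed at n = 22.

n = 22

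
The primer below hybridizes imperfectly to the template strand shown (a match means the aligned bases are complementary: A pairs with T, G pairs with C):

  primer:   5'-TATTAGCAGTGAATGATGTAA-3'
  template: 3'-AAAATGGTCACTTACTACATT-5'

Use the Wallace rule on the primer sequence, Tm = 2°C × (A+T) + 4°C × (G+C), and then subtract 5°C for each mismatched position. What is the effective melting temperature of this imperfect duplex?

Primer base counts: A=8, T=7, G=5, C=1 → A+T=15, G+C=6
Perfect-match Tm = 2(15) + 4(6) = 30 + 24 = 54°C
Mismatches (positions where the bases are not complementary): 2 (at positions 2, 6)
Effective Tm = 54 − 2×5 = 54 − 10 = 44°C

44°C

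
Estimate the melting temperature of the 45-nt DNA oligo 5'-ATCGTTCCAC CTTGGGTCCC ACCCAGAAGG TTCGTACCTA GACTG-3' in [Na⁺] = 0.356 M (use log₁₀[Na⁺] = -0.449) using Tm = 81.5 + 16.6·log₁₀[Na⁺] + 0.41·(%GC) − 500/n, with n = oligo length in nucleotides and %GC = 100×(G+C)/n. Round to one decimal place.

Length n = 45. Scanning the sequence gives T=11, C=15, G=10, A=9.
G+C = 25, so %GC = 25/45 × 100 = 55.556%
Salt term: 16.6 × (-0.449) = -7.453
GC term: 0.41 × 55.556 = 22.778; length term: −500/45 = −11.111
Tm = 81.5 + (-7.453) + 22.778 − 11.111 = 85.714 → 85.7°C

85.7°C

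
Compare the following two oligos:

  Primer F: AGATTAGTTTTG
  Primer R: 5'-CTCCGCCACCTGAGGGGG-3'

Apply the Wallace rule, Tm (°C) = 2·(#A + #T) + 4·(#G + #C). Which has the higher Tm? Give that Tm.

Primer F: A+T=9, G+C=3 → Tm = 2(9)+4(3) = 30°C
Primer R: A+T=4, G+C=14 → Tm = 2(4)+4(14) = 64°C
30°C vs 64°C → primer R is higher.

Primer R, 64°C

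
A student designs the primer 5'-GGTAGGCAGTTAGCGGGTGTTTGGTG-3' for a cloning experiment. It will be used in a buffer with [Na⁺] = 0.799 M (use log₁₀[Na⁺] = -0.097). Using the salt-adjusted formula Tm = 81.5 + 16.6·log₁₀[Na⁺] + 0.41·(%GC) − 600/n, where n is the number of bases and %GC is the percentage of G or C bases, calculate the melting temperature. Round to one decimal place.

80.5°C

Length n = 26. T=8, C=2, A=3, G=13
G+C = 15, so %GC = 15/26 × 100 = 57.692%
Salt term: 16.6 × (-0.097) = -1.61
GC term: 0.41 × 57.692 = 23.654; length term: −600/26 = −23.077
Tm = 81.5 + (-1.61) + 23.654 − 23.077 = 80.467 → 80.5°C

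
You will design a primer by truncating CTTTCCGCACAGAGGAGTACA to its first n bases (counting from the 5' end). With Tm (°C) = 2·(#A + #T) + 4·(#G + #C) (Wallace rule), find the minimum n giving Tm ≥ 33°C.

First 10 bases: CTTTCCGCAC → Tm = 32°C (< 33°C)
First 11 bases: CTTTCCGCACA → Tm = 34°C (≥ 33°C)
Each additional base adds 2°C (A/T) or 4°C (G/C), so Tm is non-decreasing in n; n = 11 is the first length to reach 33°C.

n = 11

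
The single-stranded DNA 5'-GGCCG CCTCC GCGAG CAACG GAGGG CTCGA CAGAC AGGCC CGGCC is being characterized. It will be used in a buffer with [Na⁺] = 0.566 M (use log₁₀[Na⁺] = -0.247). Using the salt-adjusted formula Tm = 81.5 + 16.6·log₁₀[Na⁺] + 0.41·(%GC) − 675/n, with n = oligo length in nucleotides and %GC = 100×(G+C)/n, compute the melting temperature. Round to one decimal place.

94.3°C

Length n = 45. Counting bases: C=18, G=17, T=2, A=8
G+C = 35, so %GC = 35/45 × 100 = 77.778%
Salt term: 16.6 × (-0.247) = -4.1
GC term: 0.41 × 77.778 = 31.889; length term: −675/45 = −15
Tm = 81.5 + (-4.1) + 31.889 − 15 = 94.289 → 94.3°C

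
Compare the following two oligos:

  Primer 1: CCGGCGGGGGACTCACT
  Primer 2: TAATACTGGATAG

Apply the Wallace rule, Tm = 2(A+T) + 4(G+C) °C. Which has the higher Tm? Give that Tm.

Primer 1: A+T=4, G+C=13 → Tm = 2(4)+4(13) = 60°C
Primer 2: A+T=9, G+C=4 → Tm = 2(9)+4(4) = 34°C
60°C vs 34°C → primer 1 is higher.

Primer 1, 60°C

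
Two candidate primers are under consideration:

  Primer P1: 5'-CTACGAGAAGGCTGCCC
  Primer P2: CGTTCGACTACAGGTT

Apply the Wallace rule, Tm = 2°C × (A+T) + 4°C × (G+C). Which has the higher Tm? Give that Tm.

Primer P1: A+T=6, G+C=11 → Tm = 2(6)+4(11) = 56°C
Primer P2: A+T=8, G+C=8 → Tm = 2(8)+4(8) = 48°C
56°C vs 48°C → primer P1 is higher.

Primer P1, 56°C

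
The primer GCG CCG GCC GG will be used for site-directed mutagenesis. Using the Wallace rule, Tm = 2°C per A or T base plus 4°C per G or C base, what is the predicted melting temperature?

Counting bases: T=0, C=5, G=6, A=0
A+T = 0, G+C = 11
Tm = 2(0) + 4(11) = 0 + 44 = 44°C

44°C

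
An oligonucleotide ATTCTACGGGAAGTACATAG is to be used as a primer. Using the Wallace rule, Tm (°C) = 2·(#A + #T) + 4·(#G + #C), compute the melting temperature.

Counting bases: G=5, T=5, C=3, A=7
AT pairs contribute 12, GC pairs contribute 8.
Tm = 4·8 + 2·12 = 32 + 24 = 56°C

56°C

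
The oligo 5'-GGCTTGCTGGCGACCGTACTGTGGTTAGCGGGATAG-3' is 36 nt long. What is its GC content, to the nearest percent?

Counting bases: C=7, G=15, T=9, A=5
G+C = 15 + 7 = 22 out of 36 bases
%GC = 22/36 × 100 = 61.11% ≈ 61%

61%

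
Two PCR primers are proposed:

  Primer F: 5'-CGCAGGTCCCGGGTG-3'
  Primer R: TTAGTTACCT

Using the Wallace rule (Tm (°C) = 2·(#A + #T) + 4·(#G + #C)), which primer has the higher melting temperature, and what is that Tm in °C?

Primer F: A+T=3, G+C=12 → Tm = 2(3)+4(12) = 54°C
Primer R: A+T=7, G+C=3 → Tm = 2(7)+4(3) = 26°C
54°C vs 26°C → primer F is higher.

Primer F, 54°C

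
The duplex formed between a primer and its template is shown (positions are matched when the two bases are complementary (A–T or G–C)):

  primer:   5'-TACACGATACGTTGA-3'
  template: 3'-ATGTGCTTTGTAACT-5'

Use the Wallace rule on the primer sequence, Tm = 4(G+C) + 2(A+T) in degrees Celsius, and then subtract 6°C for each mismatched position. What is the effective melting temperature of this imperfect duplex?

Primer base counts: A=5, T=4, G=3, C=3 → A+T=9, G+C=6
Perfect-match Tm = 2(9) + 4(6) = 18 + 24 = 42°C
Mismatches (positions where the bases are not complementary): 2 (at positions 8, 11)
Effective Tm = 42 − 2×6 = 42 − 12 = 30°C

30°C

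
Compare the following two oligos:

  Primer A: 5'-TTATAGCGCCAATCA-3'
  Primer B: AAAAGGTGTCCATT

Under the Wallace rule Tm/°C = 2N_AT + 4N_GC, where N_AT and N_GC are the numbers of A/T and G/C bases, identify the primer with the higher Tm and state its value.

Primer A: A+T=9, G+C=6 → Tm = 2(9)+4(6) = 42°C
Primer B: A+T=9, G+C=5 → Tm = 2(9)+4(5) = 38°C
42°C vs 38°C → primer A is higher.

Primer A, 42°C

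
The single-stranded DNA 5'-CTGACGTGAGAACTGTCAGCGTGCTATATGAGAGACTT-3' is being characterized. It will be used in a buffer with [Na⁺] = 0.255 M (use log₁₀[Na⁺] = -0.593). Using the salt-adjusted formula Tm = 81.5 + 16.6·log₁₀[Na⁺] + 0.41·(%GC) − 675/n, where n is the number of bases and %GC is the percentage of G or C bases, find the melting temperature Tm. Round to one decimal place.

73.3°C

Length n = 38. Base counts: C=7, G=11, A=10, T=10
G+C = 18, so %GC = 18/38 × 100 = 47.368%
Salt term: 16.6 × (-0.593) = -9.844
GC term: 0.41 × 47.368 = 19.421; length term: −675/38 = −17.763
Tm = 81.5 + (-9.844) + 19.421 − 17.763 = 73.314 → 73.3°C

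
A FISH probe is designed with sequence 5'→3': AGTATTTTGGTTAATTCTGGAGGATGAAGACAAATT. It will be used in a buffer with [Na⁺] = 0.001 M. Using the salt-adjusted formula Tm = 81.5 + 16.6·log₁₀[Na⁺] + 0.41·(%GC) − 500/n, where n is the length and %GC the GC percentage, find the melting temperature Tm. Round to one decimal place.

30.3°C

Length n = 36. Scanning the sequence gives T=13, A=12, C=2, G=9.
G+C = 11, so %GC = 11/36 × 100 = 30.556%
Salt term: 16.6 × (-3) = -49.8
GC term: 0.41 × 30.556 = 12.528; length term: −500/36 = −13.889
Tm = 81.5 + (-49.8) + 12.528 − 13.889 = 30.339 → 30.3°C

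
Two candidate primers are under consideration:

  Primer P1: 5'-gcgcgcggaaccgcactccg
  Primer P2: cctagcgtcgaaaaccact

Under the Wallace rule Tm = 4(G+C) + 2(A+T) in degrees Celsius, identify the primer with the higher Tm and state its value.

Primer P1: A+T=4, G+C=16 → Tm = 2(4)+4(16) = 72°C
Primer P2: A+T=9, G+C=10 → Tm = 2(9)+4(10) = 58°C
72°C vs 58°C → primer P1 is higher.

Primer P1, 72°C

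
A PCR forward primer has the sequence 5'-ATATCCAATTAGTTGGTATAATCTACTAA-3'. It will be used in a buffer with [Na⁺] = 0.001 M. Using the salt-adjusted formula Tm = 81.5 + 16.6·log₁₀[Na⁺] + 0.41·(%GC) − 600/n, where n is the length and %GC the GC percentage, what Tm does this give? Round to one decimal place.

20.9°C

Length n = 29. Counting bases: A=11, C=4, G=3, T=11
G+C = 7, so %GC = 7/29 × 100 = 24.138%
Salt term: 16.6 × (-3) = -49.8
GC term: 0.41 × 24.138 = 9.897; length term: −600/29 = −20.69
Tm = 81.5 + (-49.8) + 9.897 − 20.69 = 20.907 → 20.9°C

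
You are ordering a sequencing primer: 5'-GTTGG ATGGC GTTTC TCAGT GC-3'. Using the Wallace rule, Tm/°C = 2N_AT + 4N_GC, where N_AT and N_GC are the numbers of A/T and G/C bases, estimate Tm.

T=8, C=4, G=8, A=2
A+T = 10, G+C = 12
Tm = 2×10 + 4×12 = 68°C

68°C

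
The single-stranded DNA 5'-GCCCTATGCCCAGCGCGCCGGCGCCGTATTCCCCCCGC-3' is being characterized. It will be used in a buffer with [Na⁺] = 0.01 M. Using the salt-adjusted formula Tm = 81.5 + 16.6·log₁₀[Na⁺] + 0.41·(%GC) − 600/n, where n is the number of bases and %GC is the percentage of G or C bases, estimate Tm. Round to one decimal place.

64.9°C

Length n = 38. Scanning the sequence gives T=5, G=10, A=3, C=20.
G+C = 30, so %GC = 30/38 × 100 = 78.947%
Salt term: 16.6 × (-2) = -33.2
GC term: 0.41 × 78.947 = 32.368; length term: −600/38 = −15.789
Tm = 81.5 + (-33.2) + 32.368 − 15.789 = 64.879 → 64.9°C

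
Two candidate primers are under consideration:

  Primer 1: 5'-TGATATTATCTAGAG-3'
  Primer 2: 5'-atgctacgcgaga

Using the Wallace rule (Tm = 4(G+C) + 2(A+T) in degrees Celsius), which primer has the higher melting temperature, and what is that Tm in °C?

Primer 1: A+T=11, G+C=4 → Tm = 2(11)+4(4) = 38°C
Primer 2: A+T=6, G+C=7 → Tm = 2(6)+4(7) = 40°C
38°C vs 40°C → primer 2 is higher.

Primer 2, 40°C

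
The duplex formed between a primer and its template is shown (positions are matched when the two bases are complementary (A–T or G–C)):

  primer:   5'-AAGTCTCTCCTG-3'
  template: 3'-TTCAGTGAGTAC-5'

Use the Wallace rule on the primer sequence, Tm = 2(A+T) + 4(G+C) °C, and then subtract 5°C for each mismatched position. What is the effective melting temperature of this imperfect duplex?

Primer base counts: A=2, T=4, G=2, C=4 → A+T=6, G+C=6
Perfect-match Tm = 2(6) + 4(6) = 12 + 24 = 36°C
Mismatches (positions where the bases are not complementary): 2 (at positions 6, 10)
Effective Tm = 36 − 2×5 = 36 − 10 = 26°C

26°C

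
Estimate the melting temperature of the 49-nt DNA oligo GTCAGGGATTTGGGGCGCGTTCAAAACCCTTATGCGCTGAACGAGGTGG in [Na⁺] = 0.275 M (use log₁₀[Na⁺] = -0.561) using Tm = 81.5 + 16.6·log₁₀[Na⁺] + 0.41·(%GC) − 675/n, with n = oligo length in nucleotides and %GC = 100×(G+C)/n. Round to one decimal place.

81.8°C

Length n = 49. Scanning the sequence gives A=10, T=11, G=18, C=10.
G+C = 28, so %GC = 28/49 × 100 = 57.143%
Salt term: 16.6 × (-0.561) = -9.313
GC term: 0.41 × 57.143 = 23.429; length term: −675/49 = −13.776
Tm = 81.5 + (-9.313) + 23.429 − 13.776 = 81.84 → 81.8°C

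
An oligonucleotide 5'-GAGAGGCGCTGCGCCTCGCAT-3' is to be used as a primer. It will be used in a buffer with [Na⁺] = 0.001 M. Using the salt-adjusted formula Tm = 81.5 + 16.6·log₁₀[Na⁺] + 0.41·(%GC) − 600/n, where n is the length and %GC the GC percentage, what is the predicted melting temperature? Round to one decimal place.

32.4°C

Length n = 21. Scanning the sequence gives C=7, G=8, T=3, A=3.
G+C = 15, so %GC = 15/21 × 100 = 71.429%
Salt term: 16.6 × (-3) = -49.8
GC term: 0.41 × 71.429 = 29.286; length term: −600/21 = −28.571
Tm = 81.5 + (-49.8) + 29.286 − 28.571 = 32.415 → 32.4°C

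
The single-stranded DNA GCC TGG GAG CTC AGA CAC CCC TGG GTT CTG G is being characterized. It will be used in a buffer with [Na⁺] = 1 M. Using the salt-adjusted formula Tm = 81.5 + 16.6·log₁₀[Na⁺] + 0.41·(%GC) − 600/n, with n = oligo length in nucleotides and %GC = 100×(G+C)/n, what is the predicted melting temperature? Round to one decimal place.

89.9°C

Length n = 31. Base counts: T=6, C=10, A=4, G=11
G+C = 21, so %GC = 21/31 × 100 = 67.742%
Salt term: 16.6 × (0) = 0
GC term: 0.41 × 67.742 = 27.774; length term: −600/31 = −19.355
Tm = 81.5 + (0) + 27.774 − 19.355 = 89.919 → 89.9°C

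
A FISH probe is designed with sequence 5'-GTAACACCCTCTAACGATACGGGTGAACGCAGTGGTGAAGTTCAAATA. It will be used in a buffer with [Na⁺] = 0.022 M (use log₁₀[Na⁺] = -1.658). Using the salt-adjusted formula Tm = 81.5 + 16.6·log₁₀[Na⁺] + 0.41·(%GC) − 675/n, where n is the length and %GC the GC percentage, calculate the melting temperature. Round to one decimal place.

Length n = 48. A=16, T=10, C=10, G=12
G+C = 22, so %GC = 22/48 × 100 = 45.833%
Salt term: 16.6 × (-1.658) = -27.523
GC term: 0.41 × 45.833 = 18.792; length term: −675/48 = −14.062
Tm = 81.5 + (-27.523) + 18.792 − 14.062 = 58.707 → 58.7°C

58.7°C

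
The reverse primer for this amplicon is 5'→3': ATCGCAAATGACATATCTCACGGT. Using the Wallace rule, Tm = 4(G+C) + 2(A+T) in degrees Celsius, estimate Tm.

68°C

C=6, A=8, G=4, T=6
So N_AT = 14 and N_GC = 10.
Tm = 2(14) + 4(10) = 28 + 40 = 68°C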